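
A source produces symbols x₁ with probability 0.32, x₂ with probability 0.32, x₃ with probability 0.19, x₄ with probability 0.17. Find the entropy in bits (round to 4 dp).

H = −Σ pᵢ log₂ pᵢ.
−0.32·log₂(0.32) = 0.5260
−0.32·log₂(0.32) = 0.5260
−0.19·log₂(0.19) = 0.4552
−0.17·log₂(0.17) = 0.4346
Sum ≈ 1.9419 → 1.9419 bits.

1.9419 bits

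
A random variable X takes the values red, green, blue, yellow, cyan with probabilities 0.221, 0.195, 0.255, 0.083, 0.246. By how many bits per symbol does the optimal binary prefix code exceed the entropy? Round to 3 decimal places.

0.038 bits

Entropy H = −Σ p log₂ p ≈ 2.2397 bits.
Huffman merges: 83/1000+39/200→139/500; 221/1000+123/500→467/1000; 51/200+139/500→533/1000; 467/1000+533/1000→1. L = 1139/500 ≈ 2.2780.
L − H = 2.2780 − 2.2397 = 0.038 bits.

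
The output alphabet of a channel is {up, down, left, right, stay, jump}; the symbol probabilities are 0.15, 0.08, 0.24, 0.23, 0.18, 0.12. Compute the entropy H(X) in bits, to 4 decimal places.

H = −Σ pᵢ log₂ pᵢ.
−0.15·log₂(0.15) = 0.4105
−0.08·log₂(0.08) = 0.2915
−0.24·log₂(0.24) = 0.4941
−0.23·log₂(0.23) = 0.4877
−0.18·log₂(0.18) = 0.4453
−0.12·log₂(0.12) = 0.3671
Sum ≈ 2.4962 → 2.4962 bits.

2.4962 bits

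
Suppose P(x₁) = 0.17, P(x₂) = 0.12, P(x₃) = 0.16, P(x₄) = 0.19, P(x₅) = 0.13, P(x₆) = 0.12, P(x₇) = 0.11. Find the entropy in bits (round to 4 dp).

2.7799 bits

H = −Σ pᵢ log₂ pᵢ.
−0.17·log₂(0.17) = 0.4346
−0.12·log₂(0.12) = 0.3671
−0.16·log₂(0.16) = 0.4230
−0.19·log₂(0.19) = 0.4552
−0.13·log₂(0.13) = 0.3826
−0.12·log₂(0.12) = 0.3671
−0.11·log₂(0.11) = 0.3503
Sum ≈ 2.7799 → 2.7799 bits.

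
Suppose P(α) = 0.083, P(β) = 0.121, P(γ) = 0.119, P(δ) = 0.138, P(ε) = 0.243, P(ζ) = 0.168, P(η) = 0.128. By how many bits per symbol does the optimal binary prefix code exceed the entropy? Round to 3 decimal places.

0.023 bits

Entropy H = −Σ p log₂ p ≈ 2.7344 bits.
Huffman merges: 83/1000+119/1000→101/500; 121/1000+16/125→249/1000; 69/500+21/125→153/500; 101/500+243/1000→89/200; 249/1000+153/500→111/200; 89/200+111/200→1. L = 2757/1000 ≈ 2.7570.
L − H = 2.7570 − 2.7344 = 0.023 bits.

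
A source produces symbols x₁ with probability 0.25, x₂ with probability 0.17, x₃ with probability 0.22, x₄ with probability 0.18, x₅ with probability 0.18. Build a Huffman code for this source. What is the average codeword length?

Repeatedly combine the two least-probable nodes; the expected code length is the sum of the merged weights.
merge 17/100 + 9/50 → 7/20
merge 9/50 + 11/50 → 2/5
merge 1/4 + 7/20 → 3/5
merge 2/5 + 3/5 → 1
L = 7/20 + 2/5 + 3/5 + 1 = 47/20 = 2.35 bits/symbol.

2.35 bits/symbol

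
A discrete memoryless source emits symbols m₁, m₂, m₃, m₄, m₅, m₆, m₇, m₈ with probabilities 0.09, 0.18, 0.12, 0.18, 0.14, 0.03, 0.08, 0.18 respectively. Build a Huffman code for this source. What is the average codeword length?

2.93 bits/symbol

Repeatedly combine the two least-probable nodes; the expected code length is the sum of the merged weights.
merge 3/100 + 2/25 → 11/100
merge 9/100 + 11/100 → 1/5
merge 3/25 + 7/50 → 13/50
merge 9/50 + 9/50 → 9/25
merge 9/50 + 1/5 → 19/50
merge 13/50 + 9/25 → 31/50
merge 19/50 + 31/50 → 1
L = 11/100 + 1/5 + 13/50 + 9/25 + 19/50 + 31/50 + 1 = 293/100 = 2.93 bits/symbol.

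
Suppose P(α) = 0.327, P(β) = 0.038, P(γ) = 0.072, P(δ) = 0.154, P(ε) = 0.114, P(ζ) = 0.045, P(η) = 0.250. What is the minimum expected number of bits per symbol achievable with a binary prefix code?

2.506 bits/symbol

Repeatedly combine the two least-probable nodes; the expected code length is the sum of the merged weights.
merge 19/500 + 9/200 → 83/1000
merge 9/125 + 83/1000 → 31/200
merge 57/500 + 77/500 → 67/250
merge 31/200 + 1/4 → 81/200
merge 67/250 + 327/1000 → 119/200
merge 81/200 + 119/200 → 1
L = 83/1000 + 31/200 + 67/250 + 81/200 + 119/200 + 1 = 1253/500 = 2.506 bits/symbol.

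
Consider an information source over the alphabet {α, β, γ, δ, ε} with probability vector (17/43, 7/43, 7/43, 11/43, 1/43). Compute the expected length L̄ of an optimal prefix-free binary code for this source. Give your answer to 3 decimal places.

Repeatedly combine the two least-probable nodes; the expected code length is the sum of the merged weights.
merge 1/43 + 7/43 → 8/43
merge 7/43 + 8/43 → 15/43
merge 11/43 + 15/43 → 26/43
merge 17/43 + 26/43 → 1
L = 8/43 + 15/43 + 26/43 + 1 = 92/43 ≈ 2.140 bits/symbol.

2.140 bits/symbol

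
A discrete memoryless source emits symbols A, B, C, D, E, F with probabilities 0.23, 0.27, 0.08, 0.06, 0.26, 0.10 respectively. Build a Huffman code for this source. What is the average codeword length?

Repeatedly combine the two least-probable nodes; the expected code length is the sum of the merged weights.
merge 3/50 + 2/25 → 7/50
merge 1/10 + 7/50 → 6/25
merge 23/100 + 6/25 → 47/100
merge 13/50 + 27/100 → 53/100
merge 47/100 + 53/100 → 1
L = 7/50 + 6/25 + 47/100 + 53/100 + 1 = 119/50 = 2.38 bits/symbol.

2.38 bits/symbol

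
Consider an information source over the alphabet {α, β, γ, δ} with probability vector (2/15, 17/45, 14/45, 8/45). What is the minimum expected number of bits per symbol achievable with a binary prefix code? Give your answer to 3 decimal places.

Repeatedly combine the two least-probable nodes; the expected code length is the sum of the merged weights.
merge 2/15 + 8/45 → 14/45
merge 14/45 + 14/45 → 28/45
merge 17/45 + 28/45 → 1
L = 14/45 + 28/45 + 1 = 29/15 ≈ 1.933 bits/symbol.

1.933 bits/symbol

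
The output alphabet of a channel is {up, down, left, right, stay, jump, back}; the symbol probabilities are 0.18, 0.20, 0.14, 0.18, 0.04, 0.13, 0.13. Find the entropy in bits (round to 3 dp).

2.703 bits

H = −Σ pᵢ log₂ pᵢ.
−0.18·log₂(0.18) = 0.4453
−0.20·log₂(0.20) = 0.4644
−0.14·log₂(0.14) = 0.3971
−0.18·log₂(0.18) = 0.4453
−0.04·log₂(0.04) = 0.1858
−0.13·log₂(0.13) = 0.3826
−0.13·log₂(0.13) = 0.3826
Sum ≈ 2.7032 → 2.703 bits.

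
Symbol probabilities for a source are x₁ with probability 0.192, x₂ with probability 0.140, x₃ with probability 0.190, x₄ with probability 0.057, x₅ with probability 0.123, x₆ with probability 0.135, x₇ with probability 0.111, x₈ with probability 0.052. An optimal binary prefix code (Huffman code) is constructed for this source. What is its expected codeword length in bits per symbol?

Repeatedly combine the two least-probable nodes; the expected code length is the sum of the merged weights.
merge 13/250 + 57/1000 → 109/1000
merge 109/1000 + 111/1000 → 11/50
merge 123/1000 + 27/200 → 129/500
merge 7/50 + 19/100 → 33/100
merge 24/125 + 11/50 → 103/250
merge 129/500 + 33/100 → 147/250
merge 103/250 + 147/250 → 1
L = 109/1000 + 11/50 + 129/500 + 33/100 + 103/250 + 147/250 + 1 = 2917/1000 = 2.917 bits/symbol.

2.917 bits/symbol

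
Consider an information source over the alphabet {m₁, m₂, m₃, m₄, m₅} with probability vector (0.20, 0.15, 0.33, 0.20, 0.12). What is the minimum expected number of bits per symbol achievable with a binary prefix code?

2.27 bits/symbol

Repeatedly combine the two least-probable nodes; the expected code length is the sum of the merged weights.
merge 3/25 + 3/20 → 27/100
merge 1/5 + 1/5 → 2/5
merge 27/100 + 33/100 → 3/5
merge 2/5 + 3/5 → 1
L = 27/100 + 2/5 + 3/5 + 1 = 227/100 = 2.27 bits/symbol.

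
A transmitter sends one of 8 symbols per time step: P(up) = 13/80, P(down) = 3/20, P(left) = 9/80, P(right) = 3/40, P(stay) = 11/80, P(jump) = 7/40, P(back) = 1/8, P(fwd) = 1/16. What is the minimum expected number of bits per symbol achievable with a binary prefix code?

Repeatedly combine the two least-probable nodes; the expected code length is the sum of the merged weights.
merge 1/16 + 3/40 → 11/80
merge 9/80 + 1/8 → 19/80
merge 11/80 + 11/80 → 11/40
merge 3/20 + 13/80 → 5/16
merge 7/40 + 19/80 → 33/80
merge 11/40 + 5/16 → 47/80
merge 33/80 + 47/80 → 1
L = 11/80 + 19/80 + 11/40 + 5/16 + 33/80 + 47/80 + 1 = 237/80 = 2.9625 bits/symbol.

2.9625 bits/symbol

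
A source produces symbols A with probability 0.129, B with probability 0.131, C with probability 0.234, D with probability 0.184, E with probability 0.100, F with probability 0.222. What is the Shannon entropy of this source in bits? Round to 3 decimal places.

H = −Σ pᵢ log₂ pᵢ.
−0.129·log₂(0.129) = 0.3811
−0.131·log₂(0.131) = 0.3841
−0.234·log₂(0.234) = 0.4903
−0.184·log₂(0.184) = 0.4494
−0.100·log₂(0.100) = 0.3322
−0.222·log₂(0.222) = 0.4820
Sum ≈ 2.5192 → 2.519 bits.

2.519 bits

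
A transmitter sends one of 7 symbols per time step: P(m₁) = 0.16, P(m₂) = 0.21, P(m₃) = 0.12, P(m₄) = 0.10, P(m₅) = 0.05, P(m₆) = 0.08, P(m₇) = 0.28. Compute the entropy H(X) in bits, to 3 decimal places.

2.617 bits

H = −Σ pᵢ log₂ pᵢ.
−0.16·log₂(0.16) = 0.4230
−0.21·log₂(0.21) = 0.4728
−0.12·log₂(0.12) = 0.3671
−0.10·log₂(0.10) = 0.3322
−0.05·log₂(0.05) = 0.2161
−0.08·log₂(0.08) = 0.2915
−0.28·log₂(0.28) = 0.5142
Sum ≈ 2.6169 → 2.617 bits.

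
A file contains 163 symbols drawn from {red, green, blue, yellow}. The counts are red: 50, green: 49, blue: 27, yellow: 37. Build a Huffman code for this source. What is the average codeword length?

2 bits/symbol

Probabilities are the counts divided by 163.
Repeatedly combine the two least-probable nodes; the expected code length is the sum of the merged weights.
merge 27/163 + 37/163 → 64/163
merge 49/163 + 50/163 → 99/163
merge 64/163 + 99/163 → 1
L = 64/163 + 99/163 + 1 = 2 bits/symbol.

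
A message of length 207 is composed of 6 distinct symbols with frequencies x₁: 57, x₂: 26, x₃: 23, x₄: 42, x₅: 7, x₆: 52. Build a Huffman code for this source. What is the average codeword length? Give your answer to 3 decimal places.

Probabilities are the counts divided by 207.
Repeatedly combine the two least-probable nodes; the expected code length is the sum of the merged weights.
merge 7/207 + 1/9 → 10/69
merge 26/207 + 10/69 → 56/207
merge 14/69 + 52/207 → 94/207
merge 56/207 + 19/69 → 113/207
merge 94/207 + 113/207 → 1
L = 10/69 + 56/207 + 94/207 + 113/207 + 1 = 500/207 ≈ 2.415 bits/symbol.

2.415 bits/symbol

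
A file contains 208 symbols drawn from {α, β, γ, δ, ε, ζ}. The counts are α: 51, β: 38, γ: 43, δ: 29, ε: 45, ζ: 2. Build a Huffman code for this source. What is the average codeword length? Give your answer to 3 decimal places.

2.481 bits/symbol

Probabilities are the counts divided by 208.
Repeatedly combine the two least-probable nodes; the expected code length is the sum of the merged weights.
merge 1/104 + 29/208 → 31/208
merge 31/208 + 19/104 → 69/208
merge 43/208 + 45/208 → 11/26
merge 51/208 + 69/208 → 15/26
merge 11/26 + 15/26 → 1
L = 31/208 + 69/208 + 11/26 + 15/26 + 1 = 129/52 ≈ 2.481 bits/symbol.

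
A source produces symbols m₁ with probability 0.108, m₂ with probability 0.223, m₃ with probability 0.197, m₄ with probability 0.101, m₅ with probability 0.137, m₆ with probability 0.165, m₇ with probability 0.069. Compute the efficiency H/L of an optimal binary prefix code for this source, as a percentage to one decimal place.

Entropy H = −Σ p log₂ p ≈ 2.7133 bits.
Huffman merges: 69/1000+101/1000→17/100; 27/250+137/1000→49/200; 33/200+17/100→67/200; 197/1000+223/1000→21/50; 49/200+67/200→29/50; 21/50+29/50→1. L = 11/4 ≈ 2.7500.
Efficiency = H/L = 2.7133/2.7500 = 98.7%.

98.7%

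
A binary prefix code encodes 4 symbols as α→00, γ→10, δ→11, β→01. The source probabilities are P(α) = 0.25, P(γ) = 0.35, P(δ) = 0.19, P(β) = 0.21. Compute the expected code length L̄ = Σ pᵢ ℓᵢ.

2 bits/symbol

L̄ = Σ pᵢ·ℓᵢ = 0.25·2 + 0.35·2 + 0.19·2 + 0.21·2 = 2 bits/symbol.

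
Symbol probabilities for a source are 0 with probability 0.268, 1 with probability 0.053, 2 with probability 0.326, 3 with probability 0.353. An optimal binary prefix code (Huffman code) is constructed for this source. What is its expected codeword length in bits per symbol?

1.968 bits/symbol

Repeatedly combine the two least-probable nodes; the expected code length is the sum of the merged weights.
merge 53/1000 + 67/250 → 321/1000
merge 321/1000 + 163/500 → 647/1000
merge 353/1000 + 647/1000 → 1
L = 321/1000 + 647/1000 + 1 = 246/125 = 1.968 bits/symbol.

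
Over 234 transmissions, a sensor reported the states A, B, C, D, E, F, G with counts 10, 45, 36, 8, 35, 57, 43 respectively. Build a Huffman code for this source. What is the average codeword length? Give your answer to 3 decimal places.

Probabilities are the counts divided by 234.
Repeatedly combine the two least-probable nodes; the expected code length is the sum of the merged weights.
merge 4/117 + 5/117 → 1/13
merge 1/13 + 35/234 → 53/234
merge 2/13 + 43/234 → 79/234
merge 5/26 + 53/234 → 49/117
merge 19/78 + 79/234 → 68/117
merge 49/117 + 68/117 → 1
L = 1/13 + 53/234 + 79/234 + 49/117 + 68/117 + 1 = 103/39 ≈ 2.641 bits/symbol.

2.641 bits/symbol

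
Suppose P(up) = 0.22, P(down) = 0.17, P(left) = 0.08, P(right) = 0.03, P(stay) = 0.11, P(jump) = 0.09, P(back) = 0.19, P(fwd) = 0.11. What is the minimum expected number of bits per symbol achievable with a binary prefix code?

2.89 bits/symbol

Repeatedly combine the two least-probable nodes; the expected code length is the sum of the merged weights.
merge 3/100 + 2/25 → 11/100
merge 9/100 + 11/100 → 1/5
merge 11/100 + 11/100 → 11/50
merge 17/100 + 19/100 → 9/25
merge 1/5 + 11/50 → 21/50
merge 11/50 + 9/25 → 29/50
merge 21/50 + 29/50 → 1
L = 11/100 + 1/5 + 11/50 + 9/25 + 21/50 + 29/50 + 1 = 289/100 = 2.89 bits/symbol.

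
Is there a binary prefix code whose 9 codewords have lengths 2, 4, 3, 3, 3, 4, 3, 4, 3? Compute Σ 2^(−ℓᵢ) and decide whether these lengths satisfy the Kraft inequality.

1.0625; no

With common denominator 2^4 = 16: Σ 2^(−ℓᵢ) = 4/16 + 1/16 + 2/16 + 2/16 + 2/16 + 1/16 + 2/16 + 1/16 + 2/16 = 17/16 = 1.0625.
Kraft's inequality requires Σ ≤ 1; here Σ = 1.0625 > 1, so no such prefix code exists.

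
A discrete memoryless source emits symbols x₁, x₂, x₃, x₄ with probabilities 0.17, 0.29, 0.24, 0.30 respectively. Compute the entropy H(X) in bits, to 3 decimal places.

H = −Σ pᵢ log₂ pᵢ.
−0.17·log₂(0.17) = 0.4346
−0.29·log₂(0.29) = 0.5179
−0.24·log₂(0.24) = 0.4941
−0.30·log₂(0.30) = 0.5211
Sum ≈ 1.9677 → 1.968 bits.

1.968 bits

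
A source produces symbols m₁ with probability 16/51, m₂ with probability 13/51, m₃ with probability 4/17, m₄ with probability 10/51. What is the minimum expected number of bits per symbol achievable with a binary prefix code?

Repeatedly combine the two least-probable nodes; the expected code length is the sum of the merged weights.
merge 10/51 + 4/17 → 22/51
merge 13/51 + 16/51 → 29/51
merge 22/51 + 29/51 → 1
L = 22/51 + 29/51 + 1 = 2 bits/symbol.

2 bits/symbol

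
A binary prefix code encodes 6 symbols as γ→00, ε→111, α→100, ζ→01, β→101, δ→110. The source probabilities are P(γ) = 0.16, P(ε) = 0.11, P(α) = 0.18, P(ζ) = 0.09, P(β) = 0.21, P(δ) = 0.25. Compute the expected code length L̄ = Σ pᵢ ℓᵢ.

2.75 bits/symbol

L̄ = Σ pᵢ·ℓᵢ = 0.16·2 + 0.11·3 + 0.18·3 + 0.09·2 + 0.21·3 + 0.25·3 = 2.75 bits/symbol.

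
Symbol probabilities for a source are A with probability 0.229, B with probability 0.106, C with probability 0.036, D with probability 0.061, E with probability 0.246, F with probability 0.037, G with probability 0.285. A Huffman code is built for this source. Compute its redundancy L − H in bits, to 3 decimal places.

0.008 bits

Entropy H = −Σ p log₂ p ≈ 2.4388 bits.
Huffman merges: 9/250+37/1000→73/1000; 61/1000+73/1000→67/500; 53/500+67/500→6/25; 229/1000+6/25→469/1000; 123/500+57/200→531/1000; 469/1000+531/1000→1. L = 2447/1000 ≈ 2.4470.
L − H = 2.4470 − 2.4388 = 0.008 bits.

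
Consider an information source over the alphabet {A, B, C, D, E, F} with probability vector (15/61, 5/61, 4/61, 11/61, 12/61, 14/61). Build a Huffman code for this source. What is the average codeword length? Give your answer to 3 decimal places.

2.475 bits/symbol

Repeatedly combine the two least-probable nodes; the expected code length is the sum of the merged weights.
merge 4/61 + 5/61 → 9/61
merge 9/61 + 11/61 → 20/61
merge 12/61 + 14/61 → 26/61
merge 15/61 + 20/61 → 35/61
merge 26/61 + 35/61 → 1
L = 9/61 + 20/61 + 26/61 + 35/61 + 1 = 151/61 ≈ 2.475 bits/symbol.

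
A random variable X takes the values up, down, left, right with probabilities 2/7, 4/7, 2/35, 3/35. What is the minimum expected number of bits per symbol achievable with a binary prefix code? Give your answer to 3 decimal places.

Repeatedly combine the two least-probable nodes; the expected code length is the sum of the merged weights.
merge 2/35 + 3/35 → 1/7
merge 1/7 + 2/7 → 3/7
merge 3/7 + 4/7 → 1
L = 1/7 + 3/7 + 1 = 11/7 ≈ 1.571 bits/symbol.

1.571 bits/symbol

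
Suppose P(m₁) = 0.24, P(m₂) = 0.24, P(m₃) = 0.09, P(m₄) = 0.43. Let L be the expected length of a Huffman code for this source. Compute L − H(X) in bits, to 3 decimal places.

0.076 bits

Entropy H = −Σ p log₂ p ≈ 1.8245 bits.
Huffman merges: 9/100+6/25→33/100; 6/25+33/100→57/100; 43/100+57/100→1. L = 19/10 ≈ 1.9000.
L − H = 1.9000 − 1.8245 = 0.076 bits.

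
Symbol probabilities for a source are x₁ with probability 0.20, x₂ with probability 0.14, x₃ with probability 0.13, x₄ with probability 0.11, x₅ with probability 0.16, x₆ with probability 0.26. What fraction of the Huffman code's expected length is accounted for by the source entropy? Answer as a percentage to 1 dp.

Entropy H = −Σ p log₂ p ≈ 2.5227 bits.
Huffman merges: 11/100+13/100→6/25; 7/50+4/25→3/10; 1/5+6/25→11/25; 13/50+3/10→14/25; 11/25+14/25→1. L = 127/50 ≈ 2.5400.
Efficiency = H/L = 2.5227/2.5400 = 99.3%.

99.3%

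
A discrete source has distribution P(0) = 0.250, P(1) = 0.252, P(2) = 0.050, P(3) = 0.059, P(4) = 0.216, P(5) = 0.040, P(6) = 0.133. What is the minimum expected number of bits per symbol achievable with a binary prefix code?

Repeatedly combine the two least-probable nodes; the expected code length is the sum of the merged weights.
merge 1/25 + 1/20 → 9/100
merge 59/1000 + 9/100 → 149/1000
merge 133/1000 + 149/1000 → 141/500
merge 27/125 + 1/4 → 233/500
merge 63/250 + 141/500 → 267/500
merge 233/500 + 267/500 → 1
L = 9/100 + 149/1000 + 141/500 + 233/500 + 267/500 + 1 = 2521/1000 = 2.521 bits/symbol.

2.521 bits/symbol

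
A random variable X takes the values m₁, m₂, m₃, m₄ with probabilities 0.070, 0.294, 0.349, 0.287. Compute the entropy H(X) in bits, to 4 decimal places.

1.8347 bits

H = −Σ pᵢ log₂ pᵢ.
−0.070·log₂(0.070) = 0.2686
−0.294·log₂(0.294) = 0.5192
−0.349·log₂(0.349) = 0.5300
−0.287·log₂(0.287) = 0.5169
Sum ≈ 1.8347 → 1.8347 bits.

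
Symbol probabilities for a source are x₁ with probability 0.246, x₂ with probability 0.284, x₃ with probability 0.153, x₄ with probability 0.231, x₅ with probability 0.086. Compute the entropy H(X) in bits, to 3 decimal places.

2.221 bits

H = −Σ pᵢ log₂ pᵢ.
−0.246·log₂(0.246) = 0.4977
−0.284·log₂(0.284) = 0.5158
−0.153·log₂(0.153) = 0.4144
−0.231·log₂(0.231) = 0.4883
−0.086·log₂(0.086) = 0.3044
Sum ≈ 2.2206 → 2.221 bits.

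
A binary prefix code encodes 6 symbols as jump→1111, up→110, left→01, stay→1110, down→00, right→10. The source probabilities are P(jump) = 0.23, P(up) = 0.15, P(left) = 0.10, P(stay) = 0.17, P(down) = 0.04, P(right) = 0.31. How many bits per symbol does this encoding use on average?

2.95 bits/symbol

L̄ = Σ pᵢ·ℓᵢ = 0.23·4 + 0.15·3 + 0.10·2 + 0.17·4 + 0.04·2 + 0.31·2 = 2.95 bits/symbol.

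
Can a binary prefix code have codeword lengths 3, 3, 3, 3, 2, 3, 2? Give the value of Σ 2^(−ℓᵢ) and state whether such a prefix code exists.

1.125; no

With common denominator 2^3 = 8: Σ 2^(−ℓᵢ) = 1/8 + 1/8 + 1/8 + 1/8 + 2/8 + 1/8 + 2/8 = 9/8 = 1.125.
Kraft's inequality requires Σ ≤ 1; here Σ = 1.125 > 1, so no such prefix code exists.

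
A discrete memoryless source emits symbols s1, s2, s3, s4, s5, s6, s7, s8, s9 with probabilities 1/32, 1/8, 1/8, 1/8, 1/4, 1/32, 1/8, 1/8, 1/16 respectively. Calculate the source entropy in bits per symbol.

Each probability is a power of 1/2, so log₂(1/p) is an integer.
H = Σ p·log₂(1/p) = 1/32·5 + 1/8·3 + 1/8·3 + 1/8·3 + 1/4·2 + 1/32·5 + 1/8·3 + 1/8·3 + 1/16·4 = 2.9375 bits.

2.9375 bits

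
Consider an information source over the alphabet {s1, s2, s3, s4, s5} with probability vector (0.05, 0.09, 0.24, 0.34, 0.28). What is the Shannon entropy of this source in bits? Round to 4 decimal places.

2.0663 bits

H = −Σ pᵢ log₂ pᵢ.
−0.05·log₂(0.05) = 0.2161
−0.09·log₂(0.09) = 0.3127
−0.24·log₂(0.24) = 0.4941
−0.34·log₂(0.34) = 0.5292
−0.28·log₂(0.28) = 0.5142
Sum ≈ 2.0663 → 2.0663 bits.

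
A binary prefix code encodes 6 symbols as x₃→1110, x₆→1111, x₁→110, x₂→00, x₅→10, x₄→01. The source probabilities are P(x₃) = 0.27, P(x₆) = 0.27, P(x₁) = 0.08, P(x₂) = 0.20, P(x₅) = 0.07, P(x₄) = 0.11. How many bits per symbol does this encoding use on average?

L̄ = Σ pᵢ·ℓᵢ = 0.27·4 + 0.27·4 + 0.08·3 + 0.20·2 + 0.07·2 + 0.11·2 = 3.16 bits/symbol.

3.16 bits/symbol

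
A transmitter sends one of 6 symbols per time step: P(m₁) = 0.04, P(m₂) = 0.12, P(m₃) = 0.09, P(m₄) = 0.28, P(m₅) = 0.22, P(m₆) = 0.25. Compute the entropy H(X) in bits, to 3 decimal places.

H = −Σ pᵢ log₂ pᵢ.
−0.04·log₂(0.04) = 0.1858
−0.12·log₂(0.12) = 0.3671
−0.09·log₂(0.09) = 0.3127
−0.28·log₂(0.28) = 0.5142
−0.22·log₂(0.22) = 0.4806
−0.25·log₂(0.25) = 0.5000
Sum ≈ 2.3603 → 2.360 bits.

2.360 bits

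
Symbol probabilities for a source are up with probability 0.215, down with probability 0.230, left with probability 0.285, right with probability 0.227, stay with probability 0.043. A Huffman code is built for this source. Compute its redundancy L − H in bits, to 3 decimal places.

0.097 bits

Entropy H = −Σ p log₂ p ≈ 2.1614 bits.
Huffman merges: 43/1000+43/200→129/500; 227/1000+23/100→457/1000; 129/500+57/200→543/1000; 457/1000+543/1000→1. L = 1129/500 ≈ 2.2580.
L − H = 2.2580 − 2.1614 = 0.097 bits.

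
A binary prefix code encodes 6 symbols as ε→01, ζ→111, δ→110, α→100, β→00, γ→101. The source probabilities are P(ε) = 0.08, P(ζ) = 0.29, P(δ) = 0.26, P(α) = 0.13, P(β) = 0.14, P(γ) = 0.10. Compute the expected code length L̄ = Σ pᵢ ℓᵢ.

L̄ = Σ pᵢ·ℓᵢ = 0.08·2 + 0.29·3 + 0.26·3 + 0.13·3 + 0.14·2 + 0.10·3 = 2.78 bits/symbol.

2.78 bits/symbol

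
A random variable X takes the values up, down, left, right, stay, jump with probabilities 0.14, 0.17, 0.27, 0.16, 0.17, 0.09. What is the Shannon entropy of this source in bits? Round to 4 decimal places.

H = −Σ pᵢ log₂ pᵢ.
−0.14·log₂(0.14) = 0.3971
−0.17·log₂(0.17) = 0.4346
−0.27·log₂(0.27) = 0.5100
−0.16·log₂(0.16) = 0.4230
−0.17·log₂(0.17) = 0.4346
−0.09·log₂(0.09) = 0.3127
Sum ≈ 2.5120 → 2.5120 bits.

2.5120 bits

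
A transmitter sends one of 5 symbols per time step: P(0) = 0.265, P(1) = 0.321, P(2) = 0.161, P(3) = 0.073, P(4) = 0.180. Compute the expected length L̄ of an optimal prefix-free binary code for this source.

Repeatedly combine the two least-probable nodes; the expected code length is the sum of the merged weights.
merge 73/1000 + 161/1000 → 117/500
merge 9/50 + 117/500 → 207/500
merge 53/200 + 321/1000 → 293/500
merge 207/500 + 293/500 → 1
L = 117/500 + 207/500 + 293/500 + 1 = 1117/500 = 2.234 bits/symbol.

2.234 bits/symbol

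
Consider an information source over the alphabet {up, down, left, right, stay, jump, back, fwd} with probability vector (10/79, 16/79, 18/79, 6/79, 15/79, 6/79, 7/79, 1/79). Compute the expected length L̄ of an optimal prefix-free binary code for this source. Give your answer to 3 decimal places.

2.823 bits/symbol

Repeatedly combine the two least-probable nodes; the expected code length is the sum of the merged weights.
merge 1/79 + 6/79 → 7/79
merge 6/79 + 7/79 → 13/79
merge 7/79 + 10/79 → 17/79
merge 13/79 + 15/79 → 28/79
merge 16/79 + 17/79 → 33/79
merge 18/79 + 28/79 → 46/79
merge 33/79 + 46/79 → 1
L = 7/79 + 13/79 + 17/79 + 28/79 + 33/79 + 46/79 + 1 = 223/79 ≈ 2.823 bits/symbol.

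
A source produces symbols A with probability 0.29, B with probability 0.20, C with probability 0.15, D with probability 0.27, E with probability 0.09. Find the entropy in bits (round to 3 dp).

2.216 bits

H = −Σ pᵢ log₂ pᵢ.
−0.29·log₂(0.29) = 0.5179
−0.20·log₂(0.20) = 0.4644
−0.15·log₂(0.15) = 0.4105
−0.27·log₂(0.27) = 0.5100
−0.09·log₂(0.09) = 0.3127
Sum ≈ 2.2155 → 2.216 bits.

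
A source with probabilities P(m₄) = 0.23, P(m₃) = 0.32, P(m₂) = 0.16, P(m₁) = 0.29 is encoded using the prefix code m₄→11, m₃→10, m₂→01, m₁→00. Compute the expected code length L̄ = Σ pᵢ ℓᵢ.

L̄ = Σ pᵢ·ℓᵢ = 0.23·2 + 0.32·2 + 0.16·2 + 0.29·2 = 2 bits/symbol.

2 bits/symbol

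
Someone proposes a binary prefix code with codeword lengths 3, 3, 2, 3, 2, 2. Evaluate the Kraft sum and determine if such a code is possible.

1.125; no

With common denominator 2^3 = 8: Σ 2^(−ℓᵢ) = 1/8 + 1/8 + 2/8 + 1/8 + 2/8 + 2/8 = 9/8 = 1.125.
Kraft's inequality requires Σ ≤ 1; here Σ = 1.125 > 1, so no such prefix code exists.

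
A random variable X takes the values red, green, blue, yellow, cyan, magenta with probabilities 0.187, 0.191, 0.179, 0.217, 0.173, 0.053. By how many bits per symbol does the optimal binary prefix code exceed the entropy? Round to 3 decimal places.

0.098 bits

Entropy H = −Σ p log₂ p ≈ 2.4936 bits.
Huffman merges: 53/1000+173/1000→113/500; 179/1000+187/1000→183/500; 191/1000+217/1000→51/125; 113/500+183/500→74/125; 51/125+74/125→1. L = 324/125 ≈ 2.5920.
L − H = 2.5920 − 2.4936 = 0.098 bits.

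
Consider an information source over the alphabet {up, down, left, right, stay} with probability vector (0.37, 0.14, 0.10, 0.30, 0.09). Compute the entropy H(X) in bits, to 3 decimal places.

2.094 bits

H = −Σ pᵢ log₂ pᵢ.
−0.37·log₂(0.37) = 0.5307
−0.14·log₂(0.14) = 0.3971
−0.10·log₂(0.10) = 0.3322
−0.30·log₂(0.30) = 0.5211
−0.09·log₂(0.09) = 0.3127
Sum ≈ 2.0938 → 2.094 bits.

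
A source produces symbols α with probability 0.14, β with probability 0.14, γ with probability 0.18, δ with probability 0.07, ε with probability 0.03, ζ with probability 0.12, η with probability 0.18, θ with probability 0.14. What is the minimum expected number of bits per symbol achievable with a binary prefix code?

Repeatedly combine the two least-probable nodes; the expected code length is the sum of the merged weights.
merge 3/100 + 7/100 → 1/10
merge 1/10 + 3/25 → 11/50
merge 7/50 + 7/50 → 7/25
merge 7/50 + 9/50 → 8/25
merge 9/50 + 11/50 → 2/5
merge 7/25 + 8/25 → 3/5
merge 2/5 + 3/5 → 1
L = 1/10 + 11/50 + 7/25 + 8/25 + 2/5 + 3/5 + 1 = 73/25 = 2.92 bits/symbol.

2.92 bits/symbol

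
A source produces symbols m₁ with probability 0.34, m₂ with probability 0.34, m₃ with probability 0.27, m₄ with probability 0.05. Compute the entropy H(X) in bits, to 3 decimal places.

1.784 bits

H = −Σ pᵢ log₂ pᵢ.
−0.34·log₂(0.34) = 0.5292
−0.34·log₂(0.34) = 0.5292
−0.27·log₂(0.27) = 0.5100
−0.05·log₂(0.05) = 0.2161
Sum ≈ 1.7845 → 1.784 bits.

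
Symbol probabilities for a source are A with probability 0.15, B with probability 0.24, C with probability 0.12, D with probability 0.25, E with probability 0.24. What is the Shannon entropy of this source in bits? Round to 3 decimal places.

H = −Σ pᵢ log₂ pᵢ.
−0.15·log₂(0.15) = 0.4105
−0.24·log₂(0.24) = 0.4941
−0.12·log₂(0.12) = 0.3671
−0.25·log₂(0.25) = 0.5000
−0.24·log₂(0.24) = 0.4941
Sum ≈ 2.2659 → 2.266 bits.

2.266 bits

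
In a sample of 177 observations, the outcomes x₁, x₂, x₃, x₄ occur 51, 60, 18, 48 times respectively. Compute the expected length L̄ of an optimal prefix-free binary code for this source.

2 bits/symbol

Probabilities are the counts divided by 177.
Repeatedly combine the two least-probable nodes; the expected code length is the sum of the merged weights.
merge 6/59 + 16/59 → 22/59
merge 17/59 + 20/59 → 37/59
merge 22/59 + 37/59 → 1
L = 22/59 + 37/59 + 1 = 2 bits/symbol.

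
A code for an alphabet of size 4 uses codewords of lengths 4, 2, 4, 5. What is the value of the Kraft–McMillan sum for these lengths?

With common denominator 2^5 = 32: Σ 2^(−ℓᵢ) = 2/32 + 8/32 + 2/32 + 1/32 = 13/32 = 0.40625.

0.40625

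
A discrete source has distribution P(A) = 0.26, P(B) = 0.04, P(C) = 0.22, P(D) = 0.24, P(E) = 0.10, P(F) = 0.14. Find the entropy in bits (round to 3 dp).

H = −Σ pᵢ log₂ pᵢ.
−0.26·log₂(0.26) = 0.5053
−0.04·log₂(0.04) = 0.1858
−0.22·log₂(0.22) = 0.4806
−0.24·log₂(0.24) = 0.4941
−0.10·log₂(0.10) = 0.3322
−0.14·log₂(0.14) = 0.3971
Sum ≈ 2.3951 → 2.395 bits.

2.395 bits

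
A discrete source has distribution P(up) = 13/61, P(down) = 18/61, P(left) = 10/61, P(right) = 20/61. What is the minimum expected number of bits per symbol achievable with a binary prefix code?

Repeatedly combine the two least-probable nodes; the expected code length is the sum of the merged weights.
merge 10/61 + 13/61 → 23/61
merge 18/61 + 20/61 → 38/61
merge 23/61 + 38/61 → 1
L = 23/61 + 38/61 + 1 = 2 bits/symbol.

2 bits/symbol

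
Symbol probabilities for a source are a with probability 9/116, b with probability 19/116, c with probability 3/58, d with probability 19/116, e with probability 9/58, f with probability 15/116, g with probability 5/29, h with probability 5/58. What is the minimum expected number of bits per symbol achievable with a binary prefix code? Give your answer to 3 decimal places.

2.957 bits/symbol

Repeatedly combine the two least-probable nodes; the expected code length is the sum of the merged weights.
merge 3/58 + 9/116 → 15/116
merge 5/58 + 15/116 → 25/116
merge 15/116 + 9/58 → 33/116
merge 19/116 + 19/116 → 19/58
merge 5/29 + 25/116 → 45/116
merge 33/116 + 19/58 → 71/116
merge 45/116 + 71/116 → 1
L = 15/116 + 25/116 + 33/116 + 19/58 + 45/116 + 71/116 + 1 = 343/116 ≈ 2.957 bits/symbol.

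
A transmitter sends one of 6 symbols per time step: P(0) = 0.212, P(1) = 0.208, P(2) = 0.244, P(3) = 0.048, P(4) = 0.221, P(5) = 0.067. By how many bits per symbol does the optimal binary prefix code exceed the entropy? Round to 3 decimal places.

0.043 bits

Entropy H = −Σ p log₂ p ≈ 2.3950 bits.
Huffman merges: 6/125+67/1000→23/200; 23/200+26/125→323/1000; 53/250+221/1000→433/1000; 61/250+323/1000→567/1000; 433/1000+567/1000→1. L = 1219/500 ≈ 2.4380.
L − H = 2.4380 − 2.3950 = 0.043 bits.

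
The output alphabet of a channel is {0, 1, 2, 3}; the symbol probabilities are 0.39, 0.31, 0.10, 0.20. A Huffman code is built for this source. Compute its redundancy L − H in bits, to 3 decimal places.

Entropy H = −Σ p log₂ p ≈ 1.8502 bits.
Huffman merges: 1/10+1/5→3/10; 3/10+31/100→61/100; 39/100+61/100→1. L = 191/100 ≈ 1.9100.
L − H = 1.9100 − 1.8502 = 0.060 bits.

0.060 bits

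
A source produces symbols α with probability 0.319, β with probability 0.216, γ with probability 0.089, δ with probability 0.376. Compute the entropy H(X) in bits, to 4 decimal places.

1.8446 bits

H = −Σ pᵢ log₂ pᵢ.
−0.319·log₂(0.319) = 0.5258
−0.216·log₂(0.216) = 0.4776
−0.089·log₂(0.089) = 0.3106
−0.376·log₂(0.376) = 0.5306
Sum ≈ 1.8446 → 1.8446 bits.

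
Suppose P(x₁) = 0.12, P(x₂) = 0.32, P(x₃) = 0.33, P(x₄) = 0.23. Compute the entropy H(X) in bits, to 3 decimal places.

H = −Σ pᵢ log₂ pᵢ.
−0.12·log₂(0.12) = 0.3671
−0.32·log₂(0.32) = 0.5260
−0.33·log₂(0.33) = 0.5278
−0.23·log₂(0.23) = 0.4877
Sum ≈ 1.9086 → 1.909 bits.

1.909 bits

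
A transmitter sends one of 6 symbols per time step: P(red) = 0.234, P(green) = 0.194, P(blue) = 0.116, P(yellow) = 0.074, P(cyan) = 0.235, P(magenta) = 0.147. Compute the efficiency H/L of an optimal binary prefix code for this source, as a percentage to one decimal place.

Entropy H = −Σ p log₂ p ≈ 2.4854 bits.
Huffman merges: 37/500+29/250→19/100; 147/1000+19/100→337/1000; 97/500+117/500→107/250; 47/200+337/1000→143/250; 107/250+143/250→1. L = 2527/1000 ≈ 2.5270.
Efficiency = H/L = 2.4854/2.5270 = 98.4%.

98.4%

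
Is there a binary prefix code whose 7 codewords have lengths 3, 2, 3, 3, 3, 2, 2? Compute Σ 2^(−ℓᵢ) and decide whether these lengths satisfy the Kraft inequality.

1.25; no

With common denominator 2^3 = 8: Σ 2^(−ℓᵢ) = 1/8 + 2/8 + 1/8 + 1/8 + 1/8 + 2/8 + 2/8 = 10/8 = 1.25.
Kraft's inequality requires Σ ≤ 1; here Σ = 1.25 > 1, so no such prefix code exists.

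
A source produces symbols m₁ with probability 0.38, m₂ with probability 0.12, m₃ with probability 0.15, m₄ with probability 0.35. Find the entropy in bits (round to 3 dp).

H = −Σ pᵢ log₂ pᵢ.
−0.38·log₂(0.38) = 0.5305
−0.12·log₂(0.12) = 0.3671
−0.15·log₂(0.15) = 0.4105
−0.35·log₂(0.35) = 0.5301
Sum ≈ 1.8382 → 1.838 bits.

1.838 bits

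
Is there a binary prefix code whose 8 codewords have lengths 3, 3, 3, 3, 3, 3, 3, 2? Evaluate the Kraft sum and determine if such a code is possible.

With common denominator 2^3 = 8: Σ 2^(−ℓᵢ) = 1/8 + 1/8 + 1/8 + 1/8 + 1/8 + 1/8 + 1/8 + 2/8 = 9/8 = 1.125.
Kraft's inequality requires Σ ≤ 1; here Σ = 1.125 > 1, so no such prefix code exists.

1.125; no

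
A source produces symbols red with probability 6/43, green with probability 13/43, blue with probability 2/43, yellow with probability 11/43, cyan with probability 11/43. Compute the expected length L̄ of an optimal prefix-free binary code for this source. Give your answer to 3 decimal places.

Repeatedly combine the two least-probable nodes; the expected code length is the sum of the merged weights.
merge 2/43 + 6/43 → 8/43
merge 8/43 + 11/43 → 19/43
merge 11/43 + 13/43 → 24/43
merge 19/43 + 24/43 → 1
L = 8/43 + 19/43 + 24/43 + 1 = 94/43 ≈ 2.186 bits/symbol.

2.186 bits/symbol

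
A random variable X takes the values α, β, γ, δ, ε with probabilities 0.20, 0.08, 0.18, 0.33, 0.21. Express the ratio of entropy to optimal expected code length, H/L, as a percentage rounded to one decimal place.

97.4%

Entropy H = −Σ p log₂ p ≈ 2.2018 bits.
Huffman merges: 2/25+9/50→13/50; 1/5+21/100→41/100; 13/50+33/100→59/100; 41/100+59/100→1. L = 113/50 ≈ 2.2600.
Efficiency = H/L = 2.2018/2.2600 = 97.4%.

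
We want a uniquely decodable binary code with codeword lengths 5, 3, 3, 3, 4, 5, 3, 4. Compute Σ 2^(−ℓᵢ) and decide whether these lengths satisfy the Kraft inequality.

With common denominator 2^5 = 32: Σ 2^(−ℓᵢ) = 1/32 + 4/32 + 4/32 + 4/32 + 2/32 + 1/32 + 4/32 + 2/32 = 22/32 = 0.6875.
Kraft's inequality requires Σ ≤ 1; here Σ = 0.6875 ≤ 1, so such a prefix code exists.

0.6875; yes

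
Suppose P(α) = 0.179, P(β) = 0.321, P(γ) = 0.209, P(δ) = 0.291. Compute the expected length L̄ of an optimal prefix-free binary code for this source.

Repeatedly combine the two least-probable nodes; the expected code length is the sum of the merged weights.
merge 179/1000 + 209/1000 → 97/250
merge 291/1000 + 321/1000 → 153/250
merge 97/250 + 153/250 → 1
L = 97/250 + 153/250 + 1 = 2 bits/symbol.

2 bits/symbol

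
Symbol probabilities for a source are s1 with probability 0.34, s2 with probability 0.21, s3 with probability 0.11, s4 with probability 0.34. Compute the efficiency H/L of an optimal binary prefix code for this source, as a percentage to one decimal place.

95.0%

Entropy H = −Σ p log₂ p ≈ 1.8815 bits.
Huffman merges: 11/100+21/100→8/25; 8/25+17/50→33/50; 17/50+33/50→1. L = 99/50 ≈ 1.9800.
Efficiency = H/L = 1.8815/1.9800 = 95.0%.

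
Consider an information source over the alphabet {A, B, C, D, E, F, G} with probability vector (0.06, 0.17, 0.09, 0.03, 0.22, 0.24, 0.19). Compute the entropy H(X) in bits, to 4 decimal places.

H = −Σ pᵢ log₂ pᵢ.
−0.06·log₂(0.06) = 0.2435
−0.17·log₂(0.17) = 0.4346
−0.09·log₂(0.09) = 0.3127
−0.03·log₂(0.03) = 0.1518
−0.22·log₂(0.22) = 0.4806
−0.24·log₂(0.24) = 0.4941
−0.19·log₂(0.19) = 0.4552
Sum ≈ 2.5725 → 2.5725 bits.

2.5725 bits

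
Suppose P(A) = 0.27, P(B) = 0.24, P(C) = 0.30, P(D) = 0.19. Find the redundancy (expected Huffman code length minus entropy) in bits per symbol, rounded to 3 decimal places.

Entropy H = −Σ p log₂ p ≈ 1.9805 bits.
Huffman merges: 19/100+6/25→43/100; 27/100+3/10→57/100; 43/100+57/100→1. L = 2 ≈ 2.0000.
L − H = 2.0000 − 1.9805 = 0.020 bits.

0.020 bits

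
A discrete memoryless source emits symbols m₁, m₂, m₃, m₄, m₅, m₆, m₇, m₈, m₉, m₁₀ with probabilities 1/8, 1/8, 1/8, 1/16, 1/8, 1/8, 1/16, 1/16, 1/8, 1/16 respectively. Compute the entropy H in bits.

Each probability is a power of 1/2, so log₂(1/p) is an integer.
H = Σ p·log₂(1/p) = 1/8·3 + 1/8·3 + 1/8·3 + 1/16·4 + 1/8·3 + 1/8·3 + 1/16·4 + 1/16·4 + 1/8·3 + 1/16·4 = 3.25 bits.

3.25 bits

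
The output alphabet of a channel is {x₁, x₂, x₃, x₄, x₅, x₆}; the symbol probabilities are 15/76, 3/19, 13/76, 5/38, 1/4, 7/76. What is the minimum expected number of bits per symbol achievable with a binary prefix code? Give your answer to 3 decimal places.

Repeatedly combine the two least-probable nodes; the expected code length is the sum of the merged weights.
merge 7/76 + 5/38 → 17/76
merge 3/19 + 13/76 → 25/76
merge 15/76 + 17/76 → 8/19
merge 1/4 + 25/76 → 11/19
merge 8/19 + 11/19 → 1
L = 17/76 + 25/76 + 8/19 + 11/19 + 1 = 97/38 ≈ 2.553 bits/symbol.

2.553 bits/symbol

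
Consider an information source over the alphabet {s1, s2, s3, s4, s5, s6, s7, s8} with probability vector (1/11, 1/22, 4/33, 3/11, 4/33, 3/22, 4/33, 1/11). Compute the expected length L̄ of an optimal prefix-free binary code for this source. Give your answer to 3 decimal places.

2.864 bits/symbol

Repeatedly combine the two least-probable nodes; the expected code length is the sum of the merged weights.
merge 1/22 + 1/11 → 3/22
merge 1/11 + 4/33 → 7/33
merge 4/33 + 4/33 → 8/33
merge 3/22 + 3/22 → 3/11
merge 7/33 + 8/33 → 5/11
merge 3/11 + 3/11 → 6/11
merge 5/11 + 6/11 → 1
L = 3/22 + 7/33 + 8/33 + 3/11 + 5/11 + 6/11 + 1 = 63/22 ≈ 2.864 bits/symbol.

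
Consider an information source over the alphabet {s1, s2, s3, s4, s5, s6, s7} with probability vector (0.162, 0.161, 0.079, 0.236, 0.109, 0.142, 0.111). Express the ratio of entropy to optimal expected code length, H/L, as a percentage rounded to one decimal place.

Entropy H = −Σ p log₂ p ≈ 2.7310 bits.
Huffman merges: 79/1000+109/1000→47/250; 111/1000+71/500→253/1000; 161/1000+81/500→323/1000; 47/250+59/250→53/125; 253/1000+323/1000→72/125; 53/125+72/125→1. L = 691/250 ≈ 2.7640.
Efficiency = H/L = 2.7310/2.7640 = 98.8%.

98.8%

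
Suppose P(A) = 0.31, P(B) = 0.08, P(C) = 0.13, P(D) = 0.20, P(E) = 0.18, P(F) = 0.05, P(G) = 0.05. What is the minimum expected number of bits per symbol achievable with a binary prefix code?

2.59 bits/symbol

Repeatedly combine the two least-probable nodes; the expected code length is the sum of the merged weights.
merge 1/20 + 1/20 → 1/10
merge 2/25 + 1/10 → 9/50
merge 13/100 + 9/50 → 31/100
merge 9/50 + 1/5 → 19/50
merge 31/100 + 31/100 → 31/50
merge 19/50 + 31/50 → 1
L = 1/10 + 9/50 + 31/100 + 19/50 + 31/50 + 1 = 259/100 = 2.59 bits/symbol.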